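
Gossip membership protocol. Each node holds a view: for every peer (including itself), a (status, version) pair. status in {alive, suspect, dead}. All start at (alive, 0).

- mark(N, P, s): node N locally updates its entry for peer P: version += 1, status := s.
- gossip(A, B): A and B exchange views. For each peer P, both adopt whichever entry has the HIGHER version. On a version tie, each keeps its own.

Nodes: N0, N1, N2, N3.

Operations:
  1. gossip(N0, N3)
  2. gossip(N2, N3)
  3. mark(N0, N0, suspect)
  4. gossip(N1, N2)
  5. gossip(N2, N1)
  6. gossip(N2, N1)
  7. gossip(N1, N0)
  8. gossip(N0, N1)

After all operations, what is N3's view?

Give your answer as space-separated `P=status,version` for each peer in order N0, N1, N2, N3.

Answer: N0=alive,0 N1=alive,0 N2=alive,0 N3=alive,0

Derivation:
Op 1: gossip N0<->N3 -> N0.N0=(alive,v0) N0.N1=(alive,v0) N0.N2=(alive,v0) N0.N3=(alive,v0) | N3.N0=(alive,v0) N3.N1=(alive,v0) N3.N2=(alive,v0) N3.N3=(alive,v0)
Op 2: gossip N2<->N3 -> N2.N0=(alive,v0) N2.N1=(alive,v0) N2.N2=(alive,v0) N2.N3=(alive,v0) | N3.N0=(alive,v0) N3.N1=(alive,v0) N3.N2=(alive,v0) N3.N3=(alive,v0)
Op 3: N0 marks N0=suspect -> (suspect,v1)
Op 4: gossip N1<->N2 -> N1.N0=(alive,v0) N1.N1=(alive,v0) N1.N2=(alive,v0) N1.N3=(alive,v0) | N2.N0=(alive,v0) N2.N1=(alive,v0) N2.N2=(alive,v0) N2.N3=(alive,v0)
Op 5: gossip N2<->N1 -> N2.N0=(alive,v0) N2.N1=(alive,v0) N2.N2=(alive,v0) N2.N3=(alive,v0) | N1.N0=(alive,v0) N1.N1=(alive,v0) N1.N2=(alive,v0) N1.N3=(alive,v0)
Op 6: gossip N2<->N1 -> N2.N0=(alive,v0) N2.N1=(alive,v0) N2.N2=(alive,v0) N2.N3=(alive,v0) | N1.N0=(alive,v0) N1.N1=(alive,v0) N1.N2=(alive,v0) N1.N3=(alive,v0)
Op 7: gossip N1<->N0 -> N1.N0=(suspect,v1) N1.N1=(alive,v0) N1.N2=(alive,v0) N1.N3=(alive,v0) | N0.N0=(suspect,v1) N0.N1=(alive,v0) N0.N2=(alive,v0) N0.N3=(alive,v0)
Op 8: gossip N0<->N1 -> N0.N0=(suspect,v1) N0.N1=(alive,v0) N0.N2=(alive,v0) N0.N3=(alive,v0) | N1.N0=(suspect,v1) N1.N1=(alive,v0) N1.N2=(alive,v0) N1.N3=(alive,v0)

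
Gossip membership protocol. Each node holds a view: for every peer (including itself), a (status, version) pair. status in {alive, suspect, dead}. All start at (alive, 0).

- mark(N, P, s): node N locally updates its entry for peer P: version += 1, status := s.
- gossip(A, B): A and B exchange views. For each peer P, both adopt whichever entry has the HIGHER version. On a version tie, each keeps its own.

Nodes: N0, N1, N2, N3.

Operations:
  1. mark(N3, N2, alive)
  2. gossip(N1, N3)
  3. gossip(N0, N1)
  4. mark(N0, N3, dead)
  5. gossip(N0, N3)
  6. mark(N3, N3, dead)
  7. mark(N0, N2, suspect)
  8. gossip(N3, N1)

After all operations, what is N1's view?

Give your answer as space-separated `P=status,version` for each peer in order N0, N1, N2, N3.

Answer: N0=alive,0 N1=alive,0 N2=alive,1 N3=dead,2

Derivation:
Op 1: N3 marks N2=alive -> (alive,v1)
Op 2: gossip N1<->N3 -> N1.N0=(alive,v0) N1.N1=(alive,v0) N1.N2=(alive,v1) N1.N3=(alive,v0) | N3.N0=(alive,v0) N3.N1=(alive,v0) N3.N2=(alive,v1) N3.N3=(alive,v0)
Op 3: gossip N0<->N1 -> N0.N0=(alive,v0) N0.N1=(alive,v0) N0.N2=(alive,v1) N0.N3=(alive,v0) | N1.N0=(alive,v0) N1.N1=(alive,v0) N1.N2=(alive,v1) N1.N3=(alive,v0)
Op 4: N0 marks N3=dead -> (dead,v1)
Op 5: gossip N0<->N3 -> N0.N0=(alive,v0) N0.N1=(alive,v0) N0.N2=(alive,v1) N0.N3=(dead,v1) | N3.N0=(alive,v0) N3.N1=(alive,v0) N3.N2=(alive,v1) N3.N3=(dead,v1)
Op 6: N3 marks N3=dead -> (dead,v2)
Op 7: N0 marks N2=suspect -> (suspect,v2)
Op 8: gossip N3<->N1 -> N3.N0=(alive,v0) N3.N1=(alive,v0) N3.N2=(alive,v1) N3.N3=(dead,v2) | N1.N0=(alive,v0) N1.N1=(alive,v0) N1.N2=(alive,v1) N1.N3=(dead,v2)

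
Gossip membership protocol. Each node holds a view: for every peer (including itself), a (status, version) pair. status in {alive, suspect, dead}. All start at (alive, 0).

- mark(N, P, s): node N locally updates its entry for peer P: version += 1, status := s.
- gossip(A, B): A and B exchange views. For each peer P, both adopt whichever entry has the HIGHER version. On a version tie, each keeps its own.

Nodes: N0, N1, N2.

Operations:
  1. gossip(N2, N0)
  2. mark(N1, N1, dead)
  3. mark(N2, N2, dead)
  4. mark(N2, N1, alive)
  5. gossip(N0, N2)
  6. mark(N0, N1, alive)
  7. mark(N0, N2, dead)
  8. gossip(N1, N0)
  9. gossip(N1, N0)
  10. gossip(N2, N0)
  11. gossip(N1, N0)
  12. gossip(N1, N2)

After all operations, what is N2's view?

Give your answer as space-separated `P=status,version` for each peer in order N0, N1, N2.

Answer: N0=alive,0 N1=alive,2 N2=dead,2

Derivation:
Op 1: gossip N2<->N0 -> N2.N0=(alive,v0) N2.N1=(alive,v0) N2.N2=(alive,v0) | N0.N0=(alive,v0) N0.N1=(alive,v0) N0.N2=(alive,v0)
Op 2: N1 marks N1=dead -> (dead,v1)
Op 3: N2 marks N2=dead -> (dead,v1)
Op 4: N2 marks N1=alive -> (alive,v1)
Op 5: gossip N0<->N2 -> N0.N0=(alive,v0) N0.N1=(alive,v1) N0.N2=(dead,v1) | N2.N0=(alive,v0) N2.N1=(alive,v1) N2.N2=(dead,v1)
Op 6: N0 marks N1=alive -> (alive,v2)
Op 7: N0 marks N2=dead -> (dead,v2)
Op 8: gossip N1<->N0 -> N1.N0=(alive,v0) N1.N1=(alive,v2) N1.N2=(dead,v2) | N0.N0=(alive,v0) N0.N1=(alive,v2) N0.N2=(dead,v2)
Op 9: gossip N1<->N0 -> N1.N0=(alive,v0) N1.N1=(alive,v2) N1.N2=(dead,v2) | N0.N0=(alive,v0) N0.N1=(alive,v2) N0.N2=(dead,v2)
Op 10: gossip N2<->N0 -> N2.N0=(alive,v0) N2.N1=(alive,v2) N2.N2=(dead,v2) | N0.N0=(alive,v0) N0.N1=(alive,v2) N0.N2=(dead,v2)
Op 11: gossip N1<->N0 -> N1.N0=(alive,v0) N1.N1=(alive,v2) N1.N2=(dead,v2) | N0.N0=(alive,v0) N0.N1=(alive,v2) N0.N2=(dead,v2)
Op 12: gossip N1<->N2 -> N1.N0=(alive,v0) N1.N1=(alive,v2) N1.N2=(dead,v2) | N2.N0=(alive,v0) N2.N1=(alive,v2) N2.N2=(dead,v2)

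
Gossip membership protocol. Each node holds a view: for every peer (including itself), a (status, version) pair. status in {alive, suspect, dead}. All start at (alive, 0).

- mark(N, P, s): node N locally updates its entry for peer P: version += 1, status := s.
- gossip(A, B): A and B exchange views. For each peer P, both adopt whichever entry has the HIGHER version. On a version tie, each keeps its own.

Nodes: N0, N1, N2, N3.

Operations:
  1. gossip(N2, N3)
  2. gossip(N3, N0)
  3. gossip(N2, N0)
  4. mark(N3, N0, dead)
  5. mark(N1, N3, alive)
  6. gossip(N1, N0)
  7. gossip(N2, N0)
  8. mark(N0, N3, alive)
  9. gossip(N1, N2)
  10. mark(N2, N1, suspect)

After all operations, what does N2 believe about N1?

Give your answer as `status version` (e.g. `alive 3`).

Answer: suspect 1

Derivation:
Op 1: gossip N2<->N3 -> N2.N0=(alive,v0) N2.N1=(alive,v0) N2.N2=(alive,v0) N2.N3=(alive,v0) | N3.N0=(alive,v0) N3.N1=(alive,v0) N3.N2=(alive,v0) N3.N3=(alive,v0)
Op 2: gossip N3<->N0 -> N3.N0=(alive,v0) N3.N1=(alive,v0) N3.N2=(alive,v0) N3.N3=(alive,v0) | N0.N0=(alive,v0) N0.N1=(alive,v0) N0.N2=(alive,v0) N0.N3=(alive,v0)
Op 3: gossip N2<->N0 -> N2.N0=(alive,v0) N2.N1=(alive,v0) N2.N2=(alive,v0) N2.N3=(alive,v0) | N0.N0=(alive,v0) N0.N1=(alive,v0) N0.N2=(alive,v0) N0.N3=(alive,v0)
Op 4: N3 marks N0=dead -> (dead,v1)
Op 5: N1 marks N3=alive -> (alive,v1)
Op 6: gossip N1<->N0 -> N1.N0=(alive,v0) N1.N1=(alive,v0) N1.N2=(alive,v0) N1.N3=(alive,v1) | N0.N0=(alive,v0) N0.N1=(alive,v0) N0.N2=(alive,v0) N0.N3=(alive,v1)
Op 7: gossip N2<->N0 -> N2.N0=(alive,v0) N2.N1=(alive,v0) N2.N2=(alive,v0) N2.N3=(alive,v1) | N0.N0=(alive,v0) N0.N1=(alive,v0) N0.N2=(alive,v0) N0.N3=(alive,v1)
Op 8: N0 marks N3=alive -> (alive,v2)
Op 9: gossip N1<->N2 -> N1.N0=(alive,v0) N1.N1=(alive,v0) N1.N2=(alive,v0) N1.N3=(alive,v1) | N2.N0=(alive,v0) N2.N1=(alive,v0) N2.N2=(alive,v0) N2.N3=(alive,v1)
Op 10: N2 marks N1=suspect -> (suspect,v1)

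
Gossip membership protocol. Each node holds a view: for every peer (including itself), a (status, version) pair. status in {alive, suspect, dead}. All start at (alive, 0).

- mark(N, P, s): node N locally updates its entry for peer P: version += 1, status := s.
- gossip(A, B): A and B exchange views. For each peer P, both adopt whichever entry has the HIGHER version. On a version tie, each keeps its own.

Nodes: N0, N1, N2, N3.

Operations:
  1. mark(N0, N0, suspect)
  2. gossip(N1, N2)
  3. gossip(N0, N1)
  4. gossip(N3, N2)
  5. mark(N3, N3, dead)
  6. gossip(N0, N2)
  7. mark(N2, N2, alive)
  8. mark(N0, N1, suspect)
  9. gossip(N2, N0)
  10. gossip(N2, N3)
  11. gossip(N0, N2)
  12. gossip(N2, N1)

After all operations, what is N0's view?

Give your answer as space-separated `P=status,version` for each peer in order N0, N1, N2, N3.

Op 1: N0 marks N0=suspect -> (suspect,v1)
Op 2: gossip N1<->N2 -> N1.N0=(alive,v0) N1.N1=(alive,v0) N1.N2=(alive,v0) N1.N3=(alive,v0) | N2.N0=(alive,v0) N2.N1=(alive,v0) N2.N2=(alive,v0) N2.N3=(alive,v0)
Op 3: gossip N0<->N1 -> N0.N0=(suspect,v1) N0.N1=(alive,v0) N0.N2=(alive,v0) N0.N3=(alive,v0) | N1.N0=(suspect,v1) N1.N1=(alive,v0) N1.N2=(alive,v0) N1.N3=(alive,v0)
Op 4: gossip N3<->N2 -> N3.N0=(alive,v0) N3.N1=(alive,v0) N3.N2=(alive,v0) N3.N3=(alive,v0) | N2.N0=(alive,v0) N2.N1=(alive,v0) N2.N2=(alive,v0) N2.N3=(alive,v0)
Op 5: N3 marks N3=dead -> (dead,v1)
Op 6: gossip N0<->N2 -> N0.N0=(suspect,v1) N0.N1=(alive,v0) N0.N2=(alive,v0) N0.N3=(alive,v0) | N2.N0=(suspect,v1) N2.N1=(alive,v0) N2.N2=(alive,v0) N2.N3=(alive,v0)
Op 7: N2 marks N2=alive -> (alive,v1)
Op 8: N0 marks N1=suspect -> (suspect,v1)
Op 9: gossip N2<->N0 -> N2.N0=(suspect,v1) N2.N1=(suspect,v1) N2.N2=(alive,v1) N2.N3=(alive,v0) | N0.N0=(suspect,v1) N0.N1=(suspect,v1) N0.N2=(alive,v1) N0.N3=(alive,v0)
Op 10: gossip N2<->N3 -> N2.N0=(suspect,v1) N2.N1=(suspect,v1) N2.N2=(alive,v1) N2.N3=(dead,v1) | N3.N0=(suspect,v1) N3.N1=(suspect,v1) N3.N2=(alive,v1) N3.N3=(dead,v1)
Op 11: gossip N0<->N2 -> N0.N0=(suspect,v1) N0.N1=(suspect,v1) N0.N2=(alive,v1) N0.N3=(dead,v1) | N2.N0=(suspect,v1) N2.N1=(suspect,v1) N2.N2=(alive,v1) N2.N3=(dead,v1)
Op 12: gossip N2<->N1 -> N2.N0=(suspect,v1) N2.N1=(suspect,v1) N2.N2=(alive,v1) N2.N3=(dead,v1) | N1.N0=(suspect,v1) N1.N1=(suspect,v1) N1.N2=(alive,v1) N1.N3=(dead,v1)

Answer: N0=suspect,1 N1=suspect,1 N2=alive,1 N3=dead,1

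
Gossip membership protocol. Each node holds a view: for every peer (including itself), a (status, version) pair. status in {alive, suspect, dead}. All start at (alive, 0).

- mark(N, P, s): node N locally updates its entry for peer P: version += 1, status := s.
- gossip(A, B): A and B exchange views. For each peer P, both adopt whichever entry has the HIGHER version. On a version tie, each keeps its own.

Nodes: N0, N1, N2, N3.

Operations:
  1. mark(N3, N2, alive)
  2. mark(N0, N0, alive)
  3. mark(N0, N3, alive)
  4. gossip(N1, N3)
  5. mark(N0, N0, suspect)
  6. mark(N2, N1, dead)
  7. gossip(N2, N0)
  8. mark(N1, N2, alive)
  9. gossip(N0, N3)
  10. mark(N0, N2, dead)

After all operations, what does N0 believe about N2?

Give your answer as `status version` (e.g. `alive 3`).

Answer: dead 2

Derivation:
Op 1: N3 marks N2=alive -> (alive,v1)
Op 2: N0 marks N0=alive -> (alive,v1)
Op 3: N0 marks N3=alive -> (alive,v1)
Op 4: gossip N1<->N3 -> N1.N0=(alive,v0) N1.N1=(alive,v0) N1.N2=(alive,v1) N1.N3=(alive,v0) | N3.N0=(alive,v0) N3.N1=(alive,v0) N3.N2=(alive,v1) N3.N3=(alive,v0)
Op 5: N0 marks N0=suspect -> (suspect,v2)
Op 6: N2 marks N1=dead -> (dead,v1)
Op 7: gossip N2<->N0 -> N2.N0=(suspect,v2) N2.N1=(dead,v1) N2.N2=(alive,v0) N2.N3=(alive,v1) | N0.N0=(suspect,v2) N0.N1=(dead,v1) N0.N2=(alive,v0) N0.N3=(alive,v1)
Op 8: N1 marks N2=alive -> (alive,v2)
Op 9: gossip N0<->N3 -> N0.N0=(suspect,v2) N0.N1=(dead,v1) N0.N2=(alive,v1) N0.N3=(alive,v1) | N3.N0=(suspect,v2) N3.N1=(dead,v1) N3.N2=(alive,v1) N3.N3=(alive,v1)
Op 10: N0 marks N2=dead -> (dead,v2)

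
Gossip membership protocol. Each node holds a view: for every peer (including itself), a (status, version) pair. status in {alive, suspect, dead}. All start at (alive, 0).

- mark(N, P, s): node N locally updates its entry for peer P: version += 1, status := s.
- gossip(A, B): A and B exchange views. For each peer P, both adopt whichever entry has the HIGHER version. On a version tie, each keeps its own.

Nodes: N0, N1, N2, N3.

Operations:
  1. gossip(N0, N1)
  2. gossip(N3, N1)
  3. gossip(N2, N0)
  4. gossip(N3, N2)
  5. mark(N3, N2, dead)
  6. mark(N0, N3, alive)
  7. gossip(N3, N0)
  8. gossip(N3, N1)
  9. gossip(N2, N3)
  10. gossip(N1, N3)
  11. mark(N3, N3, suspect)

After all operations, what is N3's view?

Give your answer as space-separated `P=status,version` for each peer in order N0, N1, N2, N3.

Answer: N0=alive,0 N1=alive,0 N2=dead,1 N3=suspect,2

Derivation:
Op 1: gossip N0<->N1 -> N0.N0=(alive,v0) N0.N1=(alive,v0) N0.N2=(alive,v0) N0.N3=(alive,v0) | N1.N0=(alive,v0) N1.N1=(alive,v0) N1.N2=(alive,v0) N1.N3=(alive,v0)
Op 2: gossip N3<->N1 -> N3.N0=(alive,v0) N3.N1=(alive,v0) N3.N2=(alive,v0) N3.N3=(alive,v0) | N1.N0=(alive,v0) N1.N1=(alive,v0) N1.N2=(alive,v0) N1.N3=(alive,v0)
Op 3: gossip N2<->N0 -> N2.N0=(alive,v0) N2.N1=(alive,v0) N2.N2=(alive,v0) N2.N3=(alive,v0) | N0.N0=(alive,v0) N0.N1=(alive,v0) N0.N2=(alive,v0) N0.N3=(alive,v0)
Op 4: gossip N3<->N2 -> N3.N0=(alive,v0) N3.N1=(alive,v0) N3.N2=(alive,v0) N3.N3=(alive,v0) | N2.N0=(alive,v0) N2.N1=(alive,v0) N2.N2=(alive,v0) N2.N3=(alive,v0)
Op 5: N3 marks N2=dead -> (dead,v1)
Op 6: N0 marks N3=alive -> (alive,v1)
Op 7: gossip N3<->N0 -> N3.N0=(alive,v0) N3.N1=(alive,v0) N3.N2=(dead,v1) N3.N3=(alive,v1) | N0.N0=(alive,v0) N0.N1=(alive,v0) N0.N2=(dead,v1) N0.N3=(alive,v1)
Op 8: gossip N3<->N1 -> N3.N0=(alive,v0) N3.N1=(alive,v0) N3.N2=(dead,v1) N3.N3=(alive,v1) | N1.N0=(alive,v0) N1.N1=(alive,v0) N1.N2=(dead,v1) N1.N3=(alive,v1)
Op 9: gossip N2<->N3 -> N2.N0=(alive,v0) N2.N1=(alive,v0) N2.N2=(dead,v1) N2.N3=(alive,v1) | N3.N0=(alive,v0) N3.N1=(alive,v0) N3.N2=(dead,v1) N3.N3=(alive,v1)
Op 10: gossip N1<->N3 -> N1.N0=(alive,v0) N1.N1=(alive,v0) N1.N2=(dead,v1) N1.N3=(alive,v1) | N3.N0=(alive,v0) N3.N1=(alive,v0) N3.N2=(dead,v1) N3.N3=(alive,v1)
Op 11: N3 marks N3=suspect -> (suspect,v2)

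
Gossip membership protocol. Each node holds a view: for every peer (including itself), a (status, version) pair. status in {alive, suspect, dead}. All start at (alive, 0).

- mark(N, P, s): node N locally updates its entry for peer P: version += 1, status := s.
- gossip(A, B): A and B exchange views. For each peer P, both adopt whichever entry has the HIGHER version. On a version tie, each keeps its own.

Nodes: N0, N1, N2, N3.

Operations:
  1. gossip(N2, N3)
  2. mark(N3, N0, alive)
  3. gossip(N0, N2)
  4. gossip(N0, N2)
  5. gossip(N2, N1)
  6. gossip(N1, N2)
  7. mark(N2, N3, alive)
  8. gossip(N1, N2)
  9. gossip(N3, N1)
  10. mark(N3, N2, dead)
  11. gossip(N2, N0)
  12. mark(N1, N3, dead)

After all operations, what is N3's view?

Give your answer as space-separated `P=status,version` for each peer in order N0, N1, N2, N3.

Answer: N0=alive,1 N1=alive,0 N2=dead,1 N3=alive,1

Derivation:
Op 1: gossip N2<->N3 -> N2.N0=(alive,v0) N2.N1=(alive,v0) N2.N2=(alive,v0) N2.N3=(alive,v0) | N3.N0=(alive,v0) N3.N1=(alive,v0) N3.N2=(alive,v0) N3.N3=(alive,v0)
Op 2: N3 marks N0=alive -> (alive,v1)
Op 3: gossip N0<->N2 -> N0.N0=(alive,v0) N0.N1=(alive,v0) N0.N2=(alive,v0) N0.N3=(alive,v0) | N2.N0=(alive,v0) N2.N1=(alive,v0) N2.N2=(alive,v0) N2.N3=(alive,v0)
Op 4: gossip N0<->N2 -> N0.N0=(alive,v0) N0.N1=(alive,v0) N0.N2=(alive,v0) N0.N3=(alive,v0) | N2.N0=(alive,v0) N2.N1=(alive,v0) N2.N2=(alive,v0) N2.N3=(alive,v0)
Op 5: gossip N2<->N1 -> N2.N0=(alive,v0) N2.N1=(alive,v0) N2.N2=(alive,v0) N2.N3=(alive,v0) | N1.N0=(alive,v0) N1.N1=(alive,v0) N1.N2=(alive,v0) N1.N3=(alive,v0)
Op 6: gossip N1<->N2 -> N1.N0=(alive,v0) N1.N1=(alive,v0) N1.N2=(alive,v0) N1.N3=(alive,v0) | N2.N0=(alive,v0) N2.N1=(alive,v0) N2.N2=(alive,v0) N2.N3=(alive,v0)
Op 7: N2 marks N3=alive -> (alive,v1)
Op 8: gossip N1<->N2 -> N1.N0=(alive,v0) N1.N1=(alive,v0) N1.N2=(alive,v0) N1.N3=(alive,v1) | N2.N0=(alive,v0) N2.N1=(alive,v0) N2.N2=(alive,v0) N2.N3=(alive,v1)
Op 9: gossip N3<->N1 -> N3.N0=(alive,v1) N3.N1=(alive,v0) N3.N2=(alive,v0) N3.N3=(alive,v1) | N1.N0=(alive,v1) N1.N1=(alive,v0) N1.N2=(alive,v0) N1.N3=(alive,v1)
Op 10: N3 marks N2=dead -> (dead,v1)
Op 11: gossip N2<->N0 -> N2.N0=(alive,v0) N2.N1=(alive,v0) N2.N2=(alive,v0) N2.N3=(alive,v1) | N0.N0=(alive,v0) N0.N1=(alive,v0) N0.N2=(alive,v0) N0.N3=(alive,v1)
Op 12: N1 marks N3=dead -> (dead,v2)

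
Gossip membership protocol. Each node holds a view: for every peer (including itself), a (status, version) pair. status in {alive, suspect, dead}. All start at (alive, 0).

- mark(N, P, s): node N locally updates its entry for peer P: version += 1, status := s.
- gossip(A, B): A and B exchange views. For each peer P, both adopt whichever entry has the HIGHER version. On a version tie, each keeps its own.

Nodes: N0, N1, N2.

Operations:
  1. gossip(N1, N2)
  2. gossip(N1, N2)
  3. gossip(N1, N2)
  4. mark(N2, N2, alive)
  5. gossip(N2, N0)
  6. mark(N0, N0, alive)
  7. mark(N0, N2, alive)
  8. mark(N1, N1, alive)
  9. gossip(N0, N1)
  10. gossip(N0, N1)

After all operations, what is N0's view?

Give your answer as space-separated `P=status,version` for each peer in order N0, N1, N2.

Answer: N0=alive,1 N1=alive,1 N2=alive,2

Derivation:
Op 1: gossip N1<->N2 -> N1.N0=(alive,v0) N1.N1=(alive,v0) N1.N2=(alive,v0) | N2.N0=(alive,v0) N2.N1=(alive,v0) N2.N2=(alive,v0)
Op 2: gossip N1<->N2 -> N1.N0=(alive,v0) N1.N1=(alive,v0) N1.N2=(alive,v0) | N2.N0=(alive,v0) N2.N1=(alive,v0) N2.N2=(alive,v0)
Op 3: gossip N1<->N2 -> N1.N0=(alive,v0) N1.N1=(alive,v0) N1.N2=(alive,v0) | N2.N0=(alive,v0) N2.N1=(alive,v0) N2.N2=(alive,v0)
Op 4: N2 marks N2=alive -> (alive,v1)
Op 5: gossip N2<->N0 -> N2.N0=(alive,v0) N2.N1=(alive,v0) N2.N2=(alive,v1) | N0.N0=(alive,v0) N0.N1=(alive,v0) N0.N2=(alive,v1)
Op 6: N0 marks N0=alive -> (alive,v1)
Op 7: N0 marks N2=alive -> (alive,v2)
Op 8: N1 marks N1=alive -> (alive,v1)
Op 9: gossip N0<->N1 -> N0.N0=(alive,v1) N0.N1=(alive,v1) N0.N2=(alive,v2) | N1.N0=(alive,v1) N1.N1=(alive,v1) N1.N2=(alive,v2)
Op 10: gossip N0<->N1 -> N0.N0=(alive,v1) N0.N1=(alive,v1) N0.N2=(alive,v2) | N1.N0=(alive,v1) N1.N1=(alive,v1) N1.N2=(alive,v2)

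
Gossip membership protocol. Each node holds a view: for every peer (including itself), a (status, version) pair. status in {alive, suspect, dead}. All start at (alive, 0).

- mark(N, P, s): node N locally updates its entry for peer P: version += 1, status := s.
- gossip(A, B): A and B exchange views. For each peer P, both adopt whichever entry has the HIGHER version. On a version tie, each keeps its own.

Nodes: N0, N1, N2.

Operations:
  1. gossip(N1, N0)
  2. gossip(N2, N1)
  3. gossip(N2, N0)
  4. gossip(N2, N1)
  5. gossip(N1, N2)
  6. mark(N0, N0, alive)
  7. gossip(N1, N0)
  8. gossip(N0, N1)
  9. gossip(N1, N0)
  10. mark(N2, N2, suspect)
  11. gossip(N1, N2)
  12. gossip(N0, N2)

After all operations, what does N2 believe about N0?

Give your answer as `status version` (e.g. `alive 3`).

Answer: alive 1

Derivation:
Op 1: gossip N1<->N0 -> N1.N0=(alive,v0) N1.N1=(alive,v0) N1.N2=(alive,v0) | N0.N0=(alive,v0) N0.N1=(alive,v0) N0.N2=(alive,v0)
Op 2: gossip N2<->N1 -> N2.N0=(alive,v0) N2.N1=(alive,v0) N2.N2=(alive,v0) | N1.N0=(alive,v0) N1.N1=(alive,v0) N1.N2=(alive,v0)
Op 3: gossip N2<->N0 -> N2.N0=(alive,v0) N2.N1=(alive,v0) N2.N2=(alive,v0) | N0.N0=(alive,v0) N0.N1=(alive,v0) N0.N2=(alive,v0)
Op 4: gossip N2<->N1 -> N2.N0=(alive,v0) N2.N1=(alive,v0) N2.N2=(alive,v0) | N1.N0=(alive,v0) N1.N1=(alive,v0) N1.N2=(alive,v0)
Op 5: gossip N1<->N2 -> N1.N0=(alive,v0) N1.N1=(alive,v0) N1.N2=(alive,v0) | N2.N0=(alive,v0) N2.N1=(alive,v0) N2.N2=(alive,v0)
Op 6: N0 marks N0=alive -> (alive,v1)
Op 7: gossip N1<->N0 -> N1.N0=(alive,v1) N1.N1=(alive,v0) N1.N2=(alive,v0) | N0.N0=(alive,v1) N0.N1=(alive,v0) N0.N2=(alive,v0)
Op 8: gossip N0<->N1 -> N0.N0=(alive,v1) N0.N1=(alive,v0) N0.N2=(alive,v0) | N1.N0=(alive,v1) N1.N1=(alive,v0) N1.N2=(alive,v0)
Op 9: gossip N1<->N0 -> N1.N0=(alive,v1) N1.N1=(alive,v0) N1.N2=(alive,v0) | N0.N0=(alive,v1) N0.N1=(alive,v0) N0.N2=(alive,v0)
Op 10: N2 marks N2=suspect -> (suspect,v1)
Op 11: gossip N1<->N2 -> N1.N0=(alive,v1) N1.N1=(alive,v0) N1.N2=(suspect,v1) | N2.N0=(alive,v1) N2.N1=(alive,v0) N2.N2=(suspect,v1)
Op 12: gossip N0<->N2 -> N0.N0=(alive,v1) N0.N1=(alive,v0) N0.N2=(suspect,v1) | N2.N0=(alive,v1) N2.N1=(alive,v0) N2.N2=(suspect,v1)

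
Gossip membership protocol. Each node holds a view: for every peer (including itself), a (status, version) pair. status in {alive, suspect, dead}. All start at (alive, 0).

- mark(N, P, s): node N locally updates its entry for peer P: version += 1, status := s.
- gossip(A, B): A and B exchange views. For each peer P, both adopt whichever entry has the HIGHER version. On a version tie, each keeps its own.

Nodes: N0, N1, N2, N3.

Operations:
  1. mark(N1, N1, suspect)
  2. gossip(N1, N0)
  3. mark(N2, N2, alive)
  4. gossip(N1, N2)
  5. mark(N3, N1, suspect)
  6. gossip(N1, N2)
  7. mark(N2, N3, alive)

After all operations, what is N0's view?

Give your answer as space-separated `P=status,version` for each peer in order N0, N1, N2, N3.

Answer: N0=alive,0 N1=suspect,1 N2=alive,0 N3=alive,0

Derivation:
Op 1: N1 marks N1=suspect -> (suspect,v1)
Op 2: gossip N1<->N0 -> N1.N0=(alive,v0) N1.N1=(suspect,v1) N1.N2=(alive,v0) N1.N3=(alive,v0) | N0.N0=(alive,v0) N0.N1=(suspect,v1) N0.N2=(alive,v0) N0.N3=(alive,v0)
Op 3: N2 marks N2=alive -> (alive,v1)
Op 4: gossip N1<->N2 -> N1.N0=(alive,v0) N1.N1=(suspect,v1) N1.N2=(alive,v1) N1.N3=(alive,v0) | N2.N0=(alive,v0) N2.N1=(suspect,v1) N2.N2=(alive,v1) N2.N3=(alive,v0)
Op 5: N3 marks N1=suspect -> (suspect,v1)
Op 6: gossip N1<->N2 -> N1.N0=(alive,v0) N1.N1=(suspect,v1) N1.N2=(alive,v1) N1.N3=(alive,v0) | N2.N0=(alive,v0) N2.N1=(suspect,v1) N2.N2=(alive,v1) N2.N3=(alive,v0)
Op 7: N2 marks N3=alive -> (alive,v1)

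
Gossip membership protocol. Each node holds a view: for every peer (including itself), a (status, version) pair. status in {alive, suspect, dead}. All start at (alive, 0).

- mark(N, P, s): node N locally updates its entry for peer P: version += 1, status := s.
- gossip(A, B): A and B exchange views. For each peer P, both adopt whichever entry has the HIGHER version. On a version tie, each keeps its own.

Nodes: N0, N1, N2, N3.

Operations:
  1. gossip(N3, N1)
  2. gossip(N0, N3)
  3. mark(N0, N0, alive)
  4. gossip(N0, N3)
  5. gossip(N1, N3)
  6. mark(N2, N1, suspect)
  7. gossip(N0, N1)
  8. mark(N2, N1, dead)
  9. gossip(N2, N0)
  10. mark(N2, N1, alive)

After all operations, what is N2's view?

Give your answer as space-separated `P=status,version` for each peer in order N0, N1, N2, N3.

Answer: N0=alive,1 N1=alive,3 N2=alive,0 N3=alive,0

Derivation:
Op 1: gossip N3<->N1 -> N3.N0=(alive,v0) N3.N1=(alive,v0) N3.N2=(alive,v0) N3.N3=(alive,v0) | N1.N0=(alive,v0) N1.N1=(alive,v0) N1.N2=(alive,v0) N1.N3=(alive,v0)
Op 2: gossip N0<->N3 -> N0.N0=(alive,v0) N0.N1=(alive,v0) N0.N2=(alive,v0) N0.N3=(alive,v0) | N3.N0=(alive,v0) N3.N1=(alive,v0) N3.N2=(alive,v0) N3.N3=(alive,v0)
Op 3: N0 marks N0=alive -> (alive,v1)
Op 4: gossip N0<->N3 -> N0.N0=(alive,v1) N0.N1=(alive,v0) N0.N2=(alive,v0) N0.N3=(alive,v0) | N3.N0=(alive,v1) N3.N1=(alive,v0) N3.N2=(alive,v0) N3.N3=(alive,v0)
Op 5: gossip N1<->N3 -> N1.N0=(alive,v1) N1.N1=(alive,v0) N1.N2=(alive,v0) N1.N3=(alive,v0) | N3.N0=(alive,v1) N3.N1=(alive,v0) N3.N2=(alive,v0) N3.N3=(alive,v0)
Op 6: N2 marks N1=suspect -> (suspect,v1)
Op 7: gossip N0<->N1 -> N0.N0=(alive,v1) N0.N1=(alive,v0) N0.N2=(alive,v0) N0.N3=(alive,v0) | N1.N0=(alive,v1) N1.N1=(alive,v0) N1.N2=(alive,v0) N1.N3=(alive,v0)
Op 8: N2 marks N1=dead -> (dead,v2)
Op 9: gossip N2<->N0 -> N2.N0=(alive,v1) N2.N1=(dead,v2) N2.N2=(alive,v0) N2.N3=(alive,v0) | N0.N0=(alive,v1) N0.N1=(dead,v2) N0.N2=(alive,v0) N0.N3=(alive,v0)
Op 10: N2 marks N1=alive -> (alive,v3)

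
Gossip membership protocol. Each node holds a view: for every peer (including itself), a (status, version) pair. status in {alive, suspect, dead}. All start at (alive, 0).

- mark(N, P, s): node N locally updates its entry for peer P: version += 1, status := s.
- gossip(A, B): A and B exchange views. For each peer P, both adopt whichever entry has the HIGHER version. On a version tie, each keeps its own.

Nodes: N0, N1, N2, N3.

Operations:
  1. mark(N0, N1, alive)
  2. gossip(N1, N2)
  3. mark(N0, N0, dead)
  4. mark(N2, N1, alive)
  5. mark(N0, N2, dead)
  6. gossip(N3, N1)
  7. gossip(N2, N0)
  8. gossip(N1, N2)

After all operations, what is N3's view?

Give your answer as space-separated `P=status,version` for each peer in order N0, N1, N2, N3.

Op 1: N0 marks N1=alive -> (alive,v1)
Op 2: gossip N1<->N2 -> N1.N0=(alive,v0) N1.N1=(alive,v0) N1.N2=(alive,v0) N1.N3=(alive,v0) | N2.N0=(alive,v0) N2.N1=(alive,v0) N2.N2=(alive,v0) N2.N3=(alive,v0)
Op 3: N0 marks N0=dead -> (dead,v1)
Op 4: N2 marks N1=alive -> (alive,v1)
Op 5: N0 marks N2=dead -> (dead,v1)
Op 6: gossip N3<->N1 -> N3.N0=(alive,v0) N3.N1=(alive,v0) N3.N2=(alive,v0) N3.N3=(alive,v0) | N1.N0=(alive,v0) N1.N1=(alive,v0) N1.N2=(alive,v0) N1.N3=(alive,v0)
Op 7: gossip N2<->N0 -> N2.N0=(dead,v1) N2.N1=(alive,v1) N2.N2=(dead,v1) N2.N3=(alive,v0) | N0.N0=(dead,v1) N0.N1=(alive,v1) N0.N2=(dead,v1) N0.N3=(alive,v0)
Op 8: gossip N1<->N2 -> N1.N0=(dead,v1) N1.N1=(alive,v1) N1.N2=(dead,v1) N1.N3=(alive,v0) | N2.N0=(dead,v1) N2.N1=(alive,v1) N2.N2=(dead,v1) N2.N3=(alive,v0)

Answer: N0=alive,0 N1=alive,0 N2=alive,0 N3=alive,0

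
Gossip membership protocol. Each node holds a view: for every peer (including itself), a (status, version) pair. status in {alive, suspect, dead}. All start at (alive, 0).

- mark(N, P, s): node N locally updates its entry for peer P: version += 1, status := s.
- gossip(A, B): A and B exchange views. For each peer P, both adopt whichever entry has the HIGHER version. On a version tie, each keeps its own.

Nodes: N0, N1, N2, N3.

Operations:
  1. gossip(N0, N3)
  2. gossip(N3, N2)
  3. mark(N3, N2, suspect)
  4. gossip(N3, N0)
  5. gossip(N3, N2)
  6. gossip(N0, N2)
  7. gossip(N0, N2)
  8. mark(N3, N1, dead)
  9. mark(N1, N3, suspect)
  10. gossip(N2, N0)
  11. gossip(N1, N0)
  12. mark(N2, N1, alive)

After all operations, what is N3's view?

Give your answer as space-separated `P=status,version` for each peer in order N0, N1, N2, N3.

Answer: N0=alive,0 N1=dead,1 N2=suspect,1 N3=alive,0

Derivation:
Op 1: gossip N0<->N3 -> N0.N0=(alive,v0) N0.N1=(alive,v0) N0.N2=(alive,v0) N0.N3=(alive,v0) | N3.N0=(alive,v0) N3.N1=(alive,v0) N3.N2=(alive,v0) N3.N3=(alive,v0)
Op 2: gossip N3<->N2 -> N3.N0=(alive,v0) N3.N1=(alive,v0) N3.N2=(alive,v0) N3.N3=(alive,v0) | N2.N0=(alive,v0) N2.N1=(alive,v0) N2.N2=(alive,v0) N2.N3=(alive,v0)
Op 3: N3 marks N2=suspect -> (suspect,v1)
Op 4: gossip N3<->N0 -> N3.N0=(alive,v0) N3.N1=(alive,v0) N3.N2=(suspect,v1) N3.N3=(alive,v0) | N0.N0=(alive,v0) N0.N1=(alive,v0) N0.N2=(suspect,v1) N0.N3=(alive,v0)
Op 5: gossip N3<->N2 -> N3.N0=(alive,v0) N3.N1=(alive,v0) N3.N2=(suspect,v1) N3.N3=(alive,v0) | N2.N0=(alive,v0) N2.N1=(alive,v0) N2.N2=(suspect,v1) N2.N3=(alive,v0)
Op 6: gossip N0<->N2 -> N0.N0=(alive,v0) N0.N1=(alive,v0) N0.N2=(suspect,v1) N0.N3=(alive,v0) | N2.N0=(alive,v0) N2.N1=(alive,v0) N2.N2=(suspect,v1) N2.N3=(alive,v0)
Op 7: gossip N0<->N2 -> N0.N0=(alive,v0) N0.N1=(alive,v0) N0.N2=(suspect,v1) N0.N3=(alive,v0) | N2.N0=(alive,v0) N2.N1=(alive,v0) N2.N2=(suspect,v1) N2.N3=(alive,v0)
Op 8: N3 marks N1=dead -> (dead,v1)
Op 9: N1 marks N3=suspect -> (suspect,v1)
Op 10: gossip N2<->N0 -> N2.N0=(alive,v0) N2.N1=(alive,v0) N2.N2=(suspect,v1) N2.N3=(alive,v0) | N0.N0=(alive,v0) N0.N1=(alive,v0) N0.N2=(suspect,v1) N0.N3=(alive,v0)
Op 11: gossip N1<->N0 -> N1.N0=(alive,v0) N1.N1=(alive,v0) N1.N2=(suspect,v1) N1.N3=(suspect,v1) | N0.N0=(alive,v0) N0.N1=(alive,v0) N0.N2=(suspect,v1) N0.N3=(suspect,v1)
Op 12: N2 marks N1=alive -> (alive,v1)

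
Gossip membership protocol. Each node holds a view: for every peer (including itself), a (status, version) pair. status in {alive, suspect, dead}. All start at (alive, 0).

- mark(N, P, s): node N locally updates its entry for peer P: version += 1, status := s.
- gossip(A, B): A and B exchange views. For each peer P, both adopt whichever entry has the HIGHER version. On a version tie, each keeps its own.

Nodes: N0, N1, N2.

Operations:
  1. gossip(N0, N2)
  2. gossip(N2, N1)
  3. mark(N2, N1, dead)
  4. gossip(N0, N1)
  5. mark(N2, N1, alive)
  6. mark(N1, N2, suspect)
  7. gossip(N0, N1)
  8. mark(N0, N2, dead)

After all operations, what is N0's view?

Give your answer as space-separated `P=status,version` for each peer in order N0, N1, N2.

Op 1: gossip N0<->N2 -> N0.N0=(alive,v0) N0.N1=(alive,v0) N0.N2=(alive,v0) | N2.N0=(alive,v0) N2.N1=(alive,v0) N2.N2=(alive,v0)
Op 2: gossip N2<->N1 -> N2.N0=(alive,v0) N2.N1=(alive,v0) N2.N2=(alive,v0) | N1.N0=(alive,v0) N1.N1=(alive,v0) N1.N2=(alive,v0)
Op 3: N2 marks N1=dead -> (dead,v1)
Op 4: gossip N0<->N1 -> N0.N0=(alive,v0) N0.N1=(alive,v0) N0.N2=(alive,v0) | N1.N0=(alive,v0) N1.N1=(alive,v0) N1.N2=(alive,v0)
Op 5: N2 marks N1=alive -> (alive,v2)
Op 6: N1 marks N2=suspect -> (suspect,v1)
Op 7: gossip N0<->N1 -> N0.N0=(alive,v0) N0.N1=(alive,v0) N0.N2=(suspect,v1) | N1.N0=(alive,v0) N1.N1=(alive,v0) N1.N2=(suspect,v1)
Op 8: N0 marks N2=dead -> (dead,v2)

Answer: N0=alive,0 N1=alive,0 N2=dead,2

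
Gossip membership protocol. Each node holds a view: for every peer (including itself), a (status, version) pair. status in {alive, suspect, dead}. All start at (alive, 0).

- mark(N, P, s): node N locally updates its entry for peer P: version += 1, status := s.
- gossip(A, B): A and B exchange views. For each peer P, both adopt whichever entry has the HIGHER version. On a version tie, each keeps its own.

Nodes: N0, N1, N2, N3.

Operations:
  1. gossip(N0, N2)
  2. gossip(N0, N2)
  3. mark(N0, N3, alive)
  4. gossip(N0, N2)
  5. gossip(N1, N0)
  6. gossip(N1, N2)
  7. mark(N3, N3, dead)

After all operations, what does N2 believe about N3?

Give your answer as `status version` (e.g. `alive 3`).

Op 1: gossip N0<->N2 -> N0.N0=(alive,v0) N0.N1=(alive,v0) N0.N2=(alive,v0) N0.N3=(alive,v0) | N2.N0=(alive,v0) N2.N1=(alive,v0) N2.N2=(alive,v0) N2.N3=(alive,v0)
Op 2: gossip N0<->N2 -> N0.N0=(alive,v0) N0.N1=(alive,v0) N0.N2=(alive,v0) N0.N3=(alive,v0) | N2.N0=(alive,v0) N2.N1=(alive,v0) N2.N2=(alive,v0) N2.N3=(alive,v0)
Op 3: N0 marks N3=alive -> (alive,v1)
Op 4: gossip N0<->N2 -> N0.N0=(alive,v0) N0.N1=(alive,v0) N0.N2=(alive,v0) N0.N3=(alive,v1) | N2.N0=(alive,v0) N2.N1=(alive,v0) N2.N2=(alive,v0) N2.N3=(alive,v1)
Op 5: gossip N1<->N0 -> N1.N0=(alive,v0) N1.N1=(alive,v0) N1.N2=(alive,v0) N1.N3=(alive,v1) | N0.N0=(alive,v0) N0.N1=(alive,v0) N0.N2=(alive,v0) N0.N3=(alive,v1)
Op 6: gossip N1<->N2 -> N1.N0=(alive,v0) N1.N1=(alive,v0) N1.N2=(alive,v0) N1.N3=(alive,v1) | N2.N0=(alive,v0) N2.N1=(alive,v0) N2.N2=(alive,v0) N2.N3=(alive,v1)
Op 7: N3 marks N3=dead -> (dead,v1)

Answer: alive 1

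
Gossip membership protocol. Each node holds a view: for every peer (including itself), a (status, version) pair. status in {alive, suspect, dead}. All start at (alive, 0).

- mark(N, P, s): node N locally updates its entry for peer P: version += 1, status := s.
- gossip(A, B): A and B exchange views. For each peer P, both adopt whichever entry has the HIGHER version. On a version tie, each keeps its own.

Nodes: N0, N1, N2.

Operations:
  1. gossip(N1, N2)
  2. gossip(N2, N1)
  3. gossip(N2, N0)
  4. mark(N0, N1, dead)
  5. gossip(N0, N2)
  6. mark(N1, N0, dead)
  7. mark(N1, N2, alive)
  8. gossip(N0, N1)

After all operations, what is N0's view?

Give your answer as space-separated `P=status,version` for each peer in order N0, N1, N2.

Op 1: gossip N1<->N2 -> N1.N0=(alive,v0) N1.N1=(alive,v0) N1.N2=(alive,v0) | N2.N0=(alive,v0) N2.N1=(alive,v0) N2.N2=(alive,v0)
Op 2: gossip N2<->N1 -> N2.N0=(alive,v0) N2.N1=(alive,v0) N2.N2=(alive,v0) | N1.N0=(alive,v0) N1.N1=(alive,v0) N1.N2=(alive,v0)
Op 3: gossip N2<->N0 -> N2.N0=(alive,v0) N2.N1=(alive,v0) N2.N2=(alive,v0) | N0.N0=(alive,v0) N0.N1=(alive,v0) N0.N2=(alive,v0)
Op 4: N0 marks N1=dead -> (dead,v1)
Op 5: gossip N0<->N2 -> N0.N0=(alive,v0) N0.N1=(dead,v1) N0.N2=(alive,v0) | N2.N0=(alive,v0) N2.N1=(dead,v1) N2.N2=(alive,v0)
Op 6: N1 marks N0=dead -> (dead,v1)
Op 7: N1 marks N2=alive -> (alive,v1)
Op 8: gossip N0<->N1 -> N0.N0=(dead,v1) N0.N1=(dead,v1) N0.N2=(alive,v1) | N1.N0=(dead,v1) N1.N1=(dead,v1) N1.N2=(alive,v1)

Answer: N0=dead,1 N1=dead,1 N2=alive,1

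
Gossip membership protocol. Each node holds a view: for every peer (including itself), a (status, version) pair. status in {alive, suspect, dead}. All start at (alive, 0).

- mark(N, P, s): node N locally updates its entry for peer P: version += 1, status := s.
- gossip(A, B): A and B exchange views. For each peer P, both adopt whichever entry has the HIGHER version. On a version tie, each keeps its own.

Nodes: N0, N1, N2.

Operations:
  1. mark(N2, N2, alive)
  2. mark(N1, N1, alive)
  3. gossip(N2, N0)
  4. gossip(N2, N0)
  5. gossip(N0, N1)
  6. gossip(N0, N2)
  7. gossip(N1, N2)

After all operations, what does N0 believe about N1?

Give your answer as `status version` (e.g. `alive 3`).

Op 1: N2 marks N2=alive -> (alive,v1)
Op 2: N1 marks N1=alive -> (alive,v1)
Op 3: gossip N2<->N0 -> N2.N0=(alive,v0) N2.N1=(alive,v0) N2.N2=(alive,v1) | N0.N0=(alive,v0) N0.N1=(alive,v0) N0.N2=(alive,v1)
Op 4: gossip N2<->N0 -> N2.N0=(alive,v0) N2.N1=(alive,v0) N2.N2=(alive,v1) | N0.N0=(alive,v0) N0.N1=(alive,v0) N0.N2=(alive,v1)
Op 5: gossip N0<->N1 -> N0.N0=(alive,v0) N0.N1=(alive,v1) N0.N2=(alive,v1) | N1.N0=(alive,v0) N1.N1=(alive,v1) N1.N2=(alive,v1)
Op 6: gossip N0<->N2 -> N0.N0=(alive,v0) N0.N1=(alive,v1) N0.N2=(alive,v1) | N2.N0=(alive,v0) N2.N1=(alive,v1) N2.N2=(alive,v1)
Op 7: gossip N1<->N2 -> N1.N0=(alive,v0) N1.N1=(alive,v1) N1.N2=(alive,v1) | N2.N0=(alive,v0) N2.N1=(alive,v1) N2.N2=(alive,v1)

Answer: alive 1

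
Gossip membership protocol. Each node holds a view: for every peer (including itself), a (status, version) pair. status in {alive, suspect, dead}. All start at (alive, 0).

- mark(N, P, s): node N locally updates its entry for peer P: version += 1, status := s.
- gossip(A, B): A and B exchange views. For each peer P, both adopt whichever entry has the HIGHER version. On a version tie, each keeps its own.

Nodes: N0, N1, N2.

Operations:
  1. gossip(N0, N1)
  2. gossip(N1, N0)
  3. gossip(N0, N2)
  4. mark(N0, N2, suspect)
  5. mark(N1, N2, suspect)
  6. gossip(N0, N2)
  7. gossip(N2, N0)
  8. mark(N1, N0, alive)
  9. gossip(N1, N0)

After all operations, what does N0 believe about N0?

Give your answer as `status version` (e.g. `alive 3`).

Op 1: gossip N0<->N1 -> N0.N0=(alive,v0) N0.N1=(alive,v0) N0.N2=(alive,v0) | N1.N0=(alive,v0) N1.N1=(alive,v0) N1.N2=(alive,v0)
Op 2: gossip N1<->N0 -> N1.N0=(alive,v0) N1.N1=(alive,v0) N1.N2=(alive,v0) | N0.N0=(alive,v0) N0.N1=(alive,v0) N0.N2=(alive,v0)
Op 3: gossip N0<->N2 -> N0.N0=(alive,v0) N0.N1=(alive,v0) N0.N2=(alive,v0) | N2.N0=(alive,v0) N2.N1=(alive,v0) N2.N2=(alive,v0)
Op 4: N0 marks N2=suspect -> (suspect,v1)
Op 5: N1 marks N2=suspect -> (suspect,v1)
Op 6: gossip N0<->N2 -> N0.N0=(alive,v0) N0.N1=(alive,v0) N0.N2=(suspect,v1) | N2.N0=(alive,v0) N2.N1=(alive,v0) N2.N2=(suspect,v1)
Op 7: gossip N2<->N0 -> N2.N0=(alive,v0) N2.N1=(alive,v0) N2.N2=(suspect,v1) | N0.N0=(alive,v0) N0.N1=(alive,v0) N0.N2=(suspect,v1)
Op 8: N1 marks N0=alive -> (alive,v1)
Op 9: gossip N1<->N0 -> N1.N0=(alive,v1) N1.N1=(alive,v0) N1.N2=(suspect,v1) | N0.N0=(alive,v1) N0.N1=(alive,v0) N0.N2=(suspect,v1)

Answer: alive 1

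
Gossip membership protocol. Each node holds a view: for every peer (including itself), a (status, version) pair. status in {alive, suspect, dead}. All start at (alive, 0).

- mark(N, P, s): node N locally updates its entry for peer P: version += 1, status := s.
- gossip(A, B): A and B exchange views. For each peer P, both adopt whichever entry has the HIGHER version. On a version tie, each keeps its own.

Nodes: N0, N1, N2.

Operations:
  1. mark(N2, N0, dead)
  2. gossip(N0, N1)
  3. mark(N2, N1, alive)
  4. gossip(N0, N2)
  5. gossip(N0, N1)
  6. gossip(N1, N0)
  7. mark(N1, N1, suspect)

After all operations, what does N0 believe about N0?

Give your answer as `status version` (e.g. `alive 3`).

Op 1: N2 marks N0=dead -> (dead,v1)
Op 2: gossip N0<->N1 -> N0.N0=(alive,v0) N0.N1=(alive,v0) N0.N2=(alive,v0) | N1.N0=(alive,v0) N1.N1=(alive,v0) N1.N2=(alive,v0)
Op 3: N2 marks N1=alive -> (alive,v1)
Op 4: gossip N0<->N2 -> N0.N0=(dead,v1) N0.N1=(alive,v1) N0.N2=(alive,v0) | N2.N0=(dead,v1) N2.N1=(alive,v1) N2.N2=(alive,v0)
Op 5: gossip N0<->N1 -> N0.N0=(dead,v1) N0.N1=(alive,v1) N0.N2=(alive,v0) | N1.N0=(dead,v1) N1.N1=(alive,v1) N1.N2=(alive,v0)
Op 6: gossip N1<->N0 -> N1.N0=(dead,v1) N1.N1=(alive,v1) N1.N2=(alive,v0) | N0.N0=(dead,v1) N0.N1=(alive,v1) N0.N2=(alive,v0)
Op 7: N1 marks N1=suspect -> (suspect,v2)

Answer: dead 1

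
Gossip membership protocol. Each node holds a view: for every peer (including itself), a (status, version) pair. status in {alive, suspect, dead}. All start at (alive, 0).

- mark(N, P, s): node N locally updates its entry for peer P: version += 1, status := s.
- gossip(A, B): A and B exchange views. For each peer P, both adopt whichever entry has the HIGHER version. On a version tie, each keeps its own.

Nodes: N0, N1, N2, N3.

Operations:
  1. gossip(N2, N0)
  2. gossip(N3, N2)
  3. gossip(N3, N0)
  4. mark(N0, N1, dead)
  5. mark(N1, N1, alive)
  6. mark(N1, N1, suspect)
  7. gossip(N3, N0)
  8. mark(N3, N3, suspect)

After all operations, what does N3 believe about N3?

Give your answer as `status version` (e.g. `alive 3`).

Answer: suspect 1

Derivation:
Op 1: gossip N2<->N0 -> N2.N0=(alive,v0) N2.N1=(alive,v0) N2.N2=(alive,v0) N2.N3=(alive,v0) | N0.N0=(alive,v0) N0.N1=(alive,v0) N0.N2=(alive,v0) N0.N3=(alive,v0)
Op 2: gossip N3<->N2 -> N3.N0=(alive,v0) N3.N1=(alive,v0) N3.N2=(alive,v0) N3.N3=(alive,v0) | N2.N0=(alive,v0) N2.N1=(alive,v0) N2.N2=(alive,v0) N2.N3=(alive,v0)
Op 3: gossip N3<->N0 -> N3.N0=(alive,v0) N3.N1=(alive,v0) N3.N2=(alive,v0) N3.N3=(alive,v0) | N0.N0=(alive,v0) N0.N1=(alive,v0) N0.N2=(alive,v0) N0.N3=(alive,v0)
Op 4: N0 marks N1=dead -> (dead,v1)
Op 5: N1 marks N1=alive -> (alive,v1)
Op 6: N1 marks N1=suspect -> (suspect,v2)
Op 7: gossip N3<->N0 -> N3.N0=(alive,v0) N3.N1=(dead,v1) N3.N2=(alive,v0) N3.N3=(alive,v0) | N0.N0=(alive,v0) N0.N1=(dead,v1) N0.N2=(alive,v0) N0.N3=(alive,v0)
Op 8: N3 marks N3=suspect -> (suspect,v1)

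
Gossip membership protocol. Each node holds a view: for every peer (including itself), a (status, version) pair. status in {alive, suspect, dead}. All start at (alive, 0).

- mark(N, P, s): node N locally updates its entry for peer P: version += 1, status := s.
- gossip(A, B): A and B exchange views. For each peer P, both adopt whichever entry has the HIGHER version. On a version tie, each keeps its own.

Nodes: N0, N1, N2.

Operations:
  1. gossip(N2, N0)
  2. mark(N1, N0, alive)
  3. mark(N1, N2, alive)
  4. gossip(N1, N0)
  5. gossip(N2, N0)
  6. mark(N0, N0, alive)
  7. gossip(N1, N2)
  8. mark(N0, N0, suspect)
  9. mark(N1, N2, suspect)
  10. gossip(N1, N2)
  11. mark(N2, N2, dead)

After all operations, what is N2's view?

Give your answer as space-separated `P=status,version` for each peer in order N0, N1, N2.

Answer: N0=alive,1 N1=alive,0 N2=dead,3

Derivation:
Op 1: gossip N2<->N0 -> N2.N0=(alive,v0) N2.N1=(alive,v0) N2.N2=(alive,v0) | N0.N0=(alive,v0) N0.N1=(alive,v0) N0.N2=(alive,v0)
Op 2: N1 marks N0=alive -> (alive,v1)
Op 3: N1 marks N2=alive -> (alive,v1)
Op 4: gossip N1<->N0 -> N1.N0=(alive,v1) N1.N1=(alive,v0) N1.N2=(alive,v1) | N0.N0=(alive,v1) N0.N1=(alive,v0) N0.N2=(alive,v1)
Op 5: gossip N2<->N0 -> N2.N0=(alive,v1) N2.N1=(alive,v0) N2.N2=(alive,v1) | N0.N0=(alive,v1) N0.N1=(alive,v0) N0.N2=(alive,v1)
Op 6: N0 marks N0=alive -> (alive,v2)
Op 7: gossip N1<->N2 -> N1.N0=(alive,v1) N1.N1=(alive,v0) N1.N2=(alive,v1) | N2.N0=(alive,v1) N2.N1=(alive,v0) N2.N2=(alive,v1)
Op 8: N0 marks N0=suspect -> (suspect,v3)
Op 9: N1 marks N2=suspect -> (suspect,v2)
Op 10: gossip N1<->N2 -> N1.N0=(alive,v1) N1.N1=(alive,v0) N1.N2=(suspect,v2) | N2.N0=(alive,v1) N2.N1=(alive,v0) N2.N2=(suspect,v2)
Op 11: N2 marks N2=dead -> (dead,v3)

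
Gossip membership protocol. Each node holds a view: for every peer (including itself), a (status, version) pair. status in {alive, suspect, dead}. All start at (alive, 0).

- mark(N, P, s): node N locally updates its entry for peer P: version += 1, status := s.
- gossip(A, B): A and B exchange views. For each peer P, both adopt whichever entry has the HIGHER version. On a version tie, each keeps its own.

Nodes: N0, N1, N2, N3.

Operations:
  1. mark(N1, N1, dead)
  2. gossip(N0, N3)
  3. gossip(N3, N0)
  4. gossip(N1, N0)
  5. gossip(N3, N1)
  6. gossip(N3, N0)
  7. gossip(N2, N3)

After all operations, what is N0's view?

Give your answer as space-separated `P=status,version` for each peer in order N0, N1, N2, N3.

Answer: N0=alive,0 N1=dead,1 N2=alive,0 N3=alive,0

Derivation:
Op 1: N1 marks N1=dead -> (dead,v1)
Op 2: gossip N0<->N3 -> N0.N0=(alive,v0) N0.N1=(alive,v0) N0.N2=(alive,v0) N0.N3=(alive,v0) | N3.N0=(alive,v0) N3.N1=(alive,v0) N3.N2=(alive,v0) N3.N3=(alive,v0)
Op 3: gossip N3<->N0 -> N3.N0=(alive,v0) N3.N1=(alive,v0) N3.N2=(alive,v0) N3.N3=(alive,v0) | N0.N0=(alive,v0) N0.N1=(alive,v0) N0.N2=(alive,v0) N0.N3=(alive,v0)
Op 4: gossip N1<->N0 -> N1.N0=(alive,v0) N1.N1=(dead,v1) N1.N2=(alive,v0) N1.N3=(alive,v0) | N0.N0=(alive,v0) N0.N1=(dead,v1) N0.N2=(alive,v0) N0.N3=(alive,v0)
Op 5: gossip N3<->N1 -> N3.N0=(alive,v0) N3.N1=(dead,v1) N3.N2=(alive,v0) N3.N3=(alive,v0) | N1.N0=(alive,v0) N1.N1=(dead,v1) N1.N2=(alive,v0) N1.N3=(alive,v0)
Op 6: gossip N3<->N0 -> N3.N0=(alive,v0) N3.N1=(dead,v1) N3.N2=(alive,v0) N3.N3=(alive,v0) | N0.N0=(alive,v0) N0.N1=(dead,v1) N0.N2=(alive,v0) N0.N3=(alive,v0)
Op 7: gossip N2<->N3 -> N2.N0=(alive,v0) N2.N1=(dead,v1) N2.N2=(alive,v0) N2.N3=(alive,v0) | N3.N0=(alive,v0) N3.N1=(dead,v1) N3.N2=(alive,v0) N3.N3=(alive,v0)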